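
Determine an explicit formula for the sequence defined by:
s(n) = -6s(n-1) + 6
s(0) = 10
First-order linear non-homogeneous.
Homogeneous solution: s_h(n) = A·(-6)^n.
Try constant particular solution s_p = K: K = -6K + 6 ⇒ K = \frac{6}{7}.
General: s(n) = A·(-6)^n + \frac{6}{7}.
Apply s(0) = 10: A + \frac{6}{7} = 10 ⇒ A = \frac{64}{7}.
So s(n) = \frac{64 \left(-6\right)^{n}}{7} + \frac{6}{7}.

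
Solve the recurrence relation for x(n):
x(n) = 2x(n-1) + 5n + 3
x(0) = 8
First-order linear with linear forcing.
Homogeneous solution: x_h(n) = A·(2)^n.
Try particular x_p(n) = pn + q. Substituting:
  pn + q = 2(p(n-1) + q) + 5n + 3.
Matching the n-coefficient: p = 2p + 5 ⇒ p = -5.
Matching constants: q = -2p + 2q + 3 ⇒ q = -13.
General: x(n) = A·(2)^n - 5 n - 13.
Apply x(0) = 8: A - 13 = 8 ⇒ A = 21.
So x(n) = 21 \cdot 2^{n} - 5 n - 13.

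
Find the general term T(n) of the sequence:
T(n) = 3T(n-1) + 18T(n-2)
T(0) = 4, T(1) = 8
Characteristic equation: x² - 3x - 18 = 0, which factors as (x - (-3))(x - (6)) = 0.
Roots r₁ = -3, r₂ = 6 (distinct).
General solution: T(n) = A·(-3)^n + B·(6)^n.
From T(0) = 4: A + B = 4.
From T(1) = 8: -3A + 6B = 8.
Solving: A = \frac{16}{9}, B = \frac{20}{9}.
So T(n) = \frac{16 \left(-3\right)^{n}}{9} + \frac{20 \cdot 6^{n}}{9}.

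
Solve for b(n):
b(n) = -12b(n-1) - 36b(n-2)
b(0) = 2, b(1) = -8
Characteristic equation: x² + 12x + 36 = 0, which is (x - (-6))².
Repeated root r = -6.
General solution: b(n) = (A + Bn)·(-6)^n.
From b(0) = 2: A = 2.
From b(1) = -8: (A + B)·(-6) = -8 ⇒ B = - \frac{2}{3}.
So b(n) = \left(2 - \frac{2 n}{3}\right) \cdot (-6)^n.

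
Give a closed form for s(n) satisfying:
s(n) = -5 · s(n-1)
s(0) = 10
Pure geometric recurrence with ratio -5.
By induction s(n) = s(0) · (-5)^n = 10 \left(-5\right)^{n}.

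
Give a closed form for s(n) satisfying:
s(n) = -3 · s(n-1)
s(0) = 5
Pure geometric recurrence with ratio -3.
By induction s(n) = s(0) · (-3)^n = 5 \left(-3\right)^{n}.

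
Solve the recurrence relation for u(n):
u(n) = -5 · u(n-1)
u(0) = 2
Pure geometric recurrence with ratio -5.
By induction u(n) = u(0) · (-5)^n = 2 \left(-5\right)^{n}.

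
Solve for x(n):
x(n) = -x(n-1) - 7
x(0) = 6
First-order linear non-homogeneous.
Homogeneous solution: x_h(n) = A·(-1)^n.
Try constant particular solution x_p = K: K = -K - 7 ⇒ K = - \frac{7}{2}.
General: x(n) = A·(-1)^n - \frac{7}{2}.
Apply x(0) = 6: A - \frac{7}{2} = 6 ⇒ A = \frac{19}{2}.
So x(n) = \frac{19 \left(-1\right)^{n}}{2} - \frac{7}{2}.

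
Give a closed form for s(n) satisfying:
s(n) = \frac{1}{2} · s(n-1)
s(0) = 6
Pure geometric recurrence with ratio \frac{1}{2}.
By induction s(n) = s(0) · (\frac{1}{2})^n = 6 \cdot 2^{- n}.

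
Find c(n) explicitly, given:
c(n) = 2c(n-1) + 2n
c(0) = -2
First-order linear with linear forcing.
Homogeneous solution: c_h(n) = A·(2)^n.
Try particular c_p(n) = pn + q. Substituting:
  pn + q = 2(p(n-1) + q) + 2n.
Matching the n-coefficient: p = 2p + 2 ⇒ p = -2.
Matching constants: q = -2p + 2q ⇒ q = -4.
General: c(n) = A·(2)^n - 2 n - 4.
Apply c(0) = -2: A - 4 = -2 ⇒ A = 2.
So c(n) = 2 \cdot 2^{n} - 2 n - 4.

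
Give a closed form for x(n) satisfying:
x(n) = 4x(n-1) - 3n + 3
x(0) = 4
First-order linear with linear forcing.
Homogeneous solution: x_h(n) = A·(4)^n.
Try particular x_p(n) = pn + q. Substituting:
  pn + q = 4(p(n-1) + q) - 3n + 3.
Matching the n-coefficient: p = 4p - 3 ⇒ p = 1.
Matching constants: q = -4p + 4q + 3 ⇒ q = \frac{1}{3}.
General: x(n) = A·(4)^n + n + \frac{1}{3}.
Apply x(0) = 4: A + \frac{1}{3} = 4 ⇒ A = \frac{11}{3}.
So x(n) = \frac{11 \cdot 4^{n}}{3} + n + \frac{1}{3}.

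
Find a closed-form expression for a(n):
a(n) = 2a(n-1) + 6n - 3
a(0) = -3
First-order linear with linear forcing.
Homogeneous solution: a_h(n) = A·(2)^n.
Try particular a_p(n) = pn + q. Substituting:
  pn + q = 2(p(n-1) + q) + 6n - 3.
Matching the n-coefficient: p = 2p + 6 ⇒ p = -6.
Matching constants: q = -2p + 2q - 3 ⇒ q = -9.
General: a(n) = A·(2)^n - 6 n - 9.
Apply a(0) = -3: A - 9 = -3 ⇒ A = 6.
So a(n) = 6 \cdot 2^{n} - 6 n - 9.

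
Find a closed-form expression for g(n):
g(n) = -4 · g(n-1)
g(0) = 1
Pure geometric recurrence with ratio -4.
By induction g(n) = g(0) · (-4)^n = \left(-4\right)^{n}.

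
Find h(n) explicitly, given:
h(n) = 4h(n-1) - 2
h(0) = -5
First-order linear non-homogeneous.
Homogeneous solution: h_h(n) = A·(4)^n.
Try constant particular solution h_p = K: K = 4K - 2 ⇒ K = \frac{2}{3}.
General: h(n) = A·(4)^n + \frac{2}{3}.
Apply h(0) = -5: A + \frac{2}{3} = -5 ⇒ A = - \frac{17}{3}.
So h(n) = \frac{2}{3} - \frac{17 \cdot 4^{n}}{3}.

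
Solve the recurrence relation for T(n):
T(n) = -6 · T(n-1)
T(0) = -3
Pure geometric recurrence with ratio -6.
By induction T(n) = T(0) · (-6)^n = - 3 \left(-6\right)^{n}.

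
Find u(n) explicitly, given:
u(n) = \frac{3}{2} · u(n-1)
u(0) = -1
Pure geometric recurrence with ratio \frac{3}{2}.
By induction u(n) = u(0) · (\frac{3}{2})^n = - \left(\frac{3}{2}\right)^{n}.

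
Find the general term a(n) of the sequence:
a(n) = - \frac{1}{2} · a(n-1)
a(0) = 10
Pure geometric recurrence with ratio - \frac{1}{2}.
By induction a(n) = a(0) · (- \frac{1}{2})^n = 10 \left(- \frac{1}{2}\right)^{n}.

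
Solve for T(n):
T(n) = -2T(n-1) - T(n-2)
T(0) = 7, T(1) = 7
Characteristic equation: x² + 2x + 1 = 0, which is (x - (-1))².
Repeated root r = -1.
General solution: T(n) = (A + Bn)·(-1)^n.
From T(0) = 7: A = 7.
From T(1) = 7: (A + B)·(-1) = 7 ⇒ B = -14.
So T(n) = \left(7 - 14 n\right) \cdot (-1)^n.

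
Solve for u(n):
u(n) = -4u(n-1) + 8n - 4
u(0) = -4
First-order linear with linear forcing.
Homogeneous solution: u_h(n) = A·(-4)^n.
Try particular u_p(n) = pn + q. Substituting:
  pn + q = -4(p(n-1) + q) + 8n - 4.
Matching the n-coefficient: p = -4p + 8 ⇒ p = \frac{8}{5}.
Matching constants: q = 4p - 4q - 4 ⇒ q = \frac{12}{25}.
General: u(n) = A·(-4)^n + \frac{8 n}{5} + \frac{12}{25}.
Apply u(0) = -4: A + \frac{12}{25} = -4 ⇒ A = - \frac{112}{25}.
So u(n) = - \frac{112 \left(-4\right)^{n}}{25} + \frac{8 n}{5} + \frac{12}{25}.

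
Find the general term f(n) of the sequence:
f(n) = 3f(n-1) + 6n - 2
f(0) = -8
First-order linear with linear forcing.
Homogeneous solution: f_h(n) = A·(3)^n.
Try particular f_p(n) = pn + q. Substituting:
  pn + q = 3(p(n-1) + q) + 6n - 2.
Matching the n-coefficient: p = 3p + 6 ⇒ p = -3.
Matching constants: q = -3p + 3q - 2 ⇒ q = - \frac{7}{2}.
General: f(n) = A·(3)^n - 3 n - \frac{7}{2}.
Apply f(0) = -8: A - \frac{7}{2} = -8 ⇒ A = - \frac{9}{2}.
So f(n) = - \frac{9 \cdot 3^{n}}{2} - 3 n - \frac{7}{2}.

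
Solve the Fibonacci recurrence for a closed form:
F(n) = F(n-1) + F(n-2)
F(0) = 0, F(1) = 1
This is the Fibonacci sequence.
Characteristic equation: x² - x - 1 = 0; roots r₁ = \frac{1}{2} + \frac{\sqrt{5}}{2}, r₂ = \frac{1}{2} - \frac{\sqrt{5}}{2}.
General: F(n) = A·r₁^n + B·r₂^n. Solving with F(0)=0, F(1)=1 gives A = \frac{\sqrt{5}}{5}, B = - \frac{\sqrt{5}}{5}.
So F(n) = \frac{2^{- n} \sqrt{5} \left(- \left(1 - \sqrt{5}\right)^{n} + \left(1 + \sqrt{5}\right)^{n}\right)}{5}.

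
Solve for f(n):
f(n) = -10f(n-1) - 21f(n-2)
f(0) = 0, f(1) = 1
Characteristic equation: x² + 10x + 21 = 0, which factors as (x - (-3))(x - (-7)) = 0.
Roots r₁ = -3, r₂ = -7 (distinct).
General solution: f(n) = A·(-3)^n + B·(-7)^n.
From f(0) = 0: A + B = 0.
From f(1) = 1: -3A - 7B = 1.
Solving: A = \frac{1}{4}, B = - \frac{1}{4}.
So f(n) = \frac{\left(-3\right)^{n}}{4} - \frac{\left(-7\right)^{n}}{4}.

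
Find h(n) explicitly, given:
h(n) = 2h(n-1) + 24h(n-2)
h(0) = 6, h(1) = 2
Characteristic equation: x² - 2x - 24 = 0, which factors as (x - (-4))(x - (6)) = 0.
Roots r₁ = -4, r₂ = 6 (distinct).
General solution: h(n) = A·(-4)^n + B·(6)^n.
From h(0) = 6: A + B = 6.
From h(1) = 2: -4A + 6B = 2.
Solving: A = \frac{17}{5}, B = \frac{13}{5}.
So h(n) = \frac{17 \left(-4\right)^{n}}{5} + \frac{13 \cdot 6^{n}}{5}.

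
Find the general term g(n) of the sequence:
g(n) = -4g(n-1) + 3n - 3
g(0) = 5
First-order linear with linear forcing.
Homogeneous solution: g_h(n) = A·(-4)^n.
Try particular g_p(n) = pn + q. Substituting:
  pn + q = -4(p(n-1) + q) + 3n - 3.
Matching the n-coefficient: p = -4p + 3 ⇒ p = \frac{3}{5}.
Matching constants: q = 4p - 4q - 3 ⇒ q = - \frac{3}{25}.
General: g(n) = A·(-4)^n + \frac{3 n}{5} - \frac{3}{25}.
Apply g(0) = 5: A - \frac{3}{25} = 5 ⇒ A = \frac{128}{25}.
So g(n) = \frac{128 \left(-4\right)^{n}}{25} + \frac{3 n}{5} - \frac{3}{25}.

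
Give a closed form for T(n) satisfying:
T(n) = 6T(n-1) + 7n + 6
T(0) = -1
First-order linear with linear forcing.
Homogeneous solution: T_h(n) = A·(6)^n.
Try particular T_p(n) = pn + q. Substituting:
  pn + q = 6(p(n-1) + q) + 7n + 6.
Matching the n-coefficient: p = 6p + 7 ⇒ p = - \frac{7}{5}.
Matching constants: q = -6p + 6q + 6 ⇒ q = - \frac{72}{25}.
General: T(n) = A·(6)^n - \frac{7 n}{5} - \frac{72}{25}.
Apply T(0) = -1: A - \frac{72}{25} = -1 ⇒ A = \frac{47}{25}.
So T(n) = \frac{47 \cdot 6^{n}}{25} - \frac{7 n}{5} - \frac{72}{25}.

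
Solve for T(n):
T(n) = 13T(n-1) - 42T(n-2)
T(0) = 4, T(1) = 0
Characteristic equation: x² - 13x + 42 = 0, which factors as (x - (6))(x - (7)) = 0.
Roots r₁ = 6, r₂ = 7 (distinct).
General solution: T(n) = A·(6)^n + B·(7)^n.
From T(0) = 4: A + B = 4.
From T(1) = 0: 6A + 7B = 0.
Solving: A = 28, B = -24.
So T(n) = 28 \cdot 6^{n} - 24 \cdot 7^{n}.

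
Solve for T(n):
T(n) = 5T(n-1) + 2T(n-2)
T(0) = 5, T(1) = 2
Characteristic equation: x² - 5x - 2 = 0.
Discriminant Δ = (5)² + 4·(2) = 33.
Roots r₁,₂ = (5 ± √33)/2, so r₁ = \frac{5}{2} + \frac{\sqrt{33}}{2}, r₂ = \frac{5}{2} - \frac{\sqrt{33}}{2}.
General solution: T(n) = A·r₁^n + B·r₂^n.
From the initial conditions, A + B = 5 and r₁A + r₂B = 2.
Since r₁ - r₂ = √33: A = (2 - (5)r₂)/√33 = \frac{5}{2} - \frac{7 \sqrt{33}}{22}, and B = 5 - A = \frac{7 \sqrt{33}}{22} + \frac{5}{2}.
So T(n) = \left(\frac{5}{2} - \frac{7 \sqrt{33}}{22}\right)\left(\frac{5}{2} + \frac{\sqrt{33}}{2}\right)^n + \left(\frac{7 \sqrt{33}}{22} + \frac{5}{2}\right)\left(\frac{5}{2} - \frac{\sqrt{33}}{2}\right)^n.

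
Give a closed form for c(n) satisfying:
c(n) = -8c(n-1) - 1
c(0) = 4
First-order linear non-homogeneous.
Homogeneous solution: c_h(n) = A·(-8)^n.
Try constant particular solution c_p = K: K = -8K - 1 ⇒ K = - \frac{1}{9}.
General: c(n) = A·(-8)^n - \frac{1}{9}.
Apply c(0) = 4: A - \frac{1}{9} = 4 ⇒ A = \frac{37}{9}.
So c(n) = \frac{37 \left(-8\right)^{n}}{9} - \frac{1}{9}.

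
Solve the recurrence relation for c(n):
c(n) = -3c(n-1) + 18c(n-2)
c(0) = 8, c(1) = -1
Characteristic equation: x² + 3x - 18 = 0, which factors as (x - (-6))(x - (3)) = 0.
Roots r₁ = -6, r₂ = 3 (distinct).
General solution: c(n) = A·(-6)^n + B·(3)^n.
From c(0) = 8: A + B = 8.
From c(1) = -1: -6A + 3B = -1.
Solving: A = \frac{25}{9}, B = \frac{47}{9}.
So c(n) = \frac{25 \left(-6\right)^{n}}{9} + \frac{47 \cdot 3^{n}}{9}.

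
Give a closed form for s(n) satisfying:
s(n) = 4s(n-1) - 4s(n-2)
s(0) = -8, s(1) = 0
Characteristic equation: x² - 4x + 4 = 0, which is (x - (2))².
Repeated root r = 2.
General solution: s(n) = (A + Bn)·(2)^n.
From s(0) = -8: A = -8.
From s(1) = 0: (A + B)·(2) = 0 ⇒ B = 8.
So s(n) = \left(8 n - 8\right) \cdot (2)^n.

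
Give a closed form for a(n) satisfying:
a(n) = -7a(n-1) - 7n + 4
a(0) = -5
First-order linear with linear forcing.
Homogeneous solution: a_h(n) = A·(-7)^n.
Try particular a_p(n) = pn + q. Substituting:
  pn + q = -7(p(n-1) + q) - 7n + 4.
Matching the n-coefficient: p = -7p - 7 ⇒ p = - \frac{7}{8}.
Matching constants: q = 7p - 7q + 4 ⇒ q = - \frac{17}{64}.
General: a(n) = A·(-7)^n - \frac{7 n}{8} - \frac{17}{64}.
Apply a(0) = -5: A - \frac{17}{64} = -5 ⇒ A = - \frac{303}{64}.
So a(n) = - \frac{303 \left(-7\right)^{n}}{64} - \frac{7 n}{8} - \frac{17}{64}.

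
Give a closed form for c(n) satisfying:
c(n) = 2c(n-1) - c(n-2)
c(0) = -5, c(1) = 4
Characteristic equation: x² - 2x + 1 = 0, which is (x - (1))².
Repeated root r = 1.
General solution: c(n) = (A + Bn)·(1)^n.
From c(0) = -5: A = -5.
From c(1) = 4: (A + B)·(1) = 4 ⇒ B = 9.
So c(n) = \left(9 n - 5\right) \cdot (1)^n.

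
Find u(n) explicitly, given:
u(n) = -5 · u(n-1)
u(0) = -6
Pure geometric recurrence with ratio -5.
By induction u(n) = u(0) · (-5)^n = - 6 \left(-5\right)^{n}.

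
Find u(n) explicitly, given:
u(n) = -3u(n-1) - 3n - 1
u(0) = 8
First-order linear with linear forcing.
Homogeneous solution: u_h(n) = A·(-3)^n.
Try particular u_p(n) = pn + q. Substituting:
  pn + q = -3(p(n-1) + q) - 3n - 1.
Matching the n-coefficient: p = -3p - 3 ⇒ p = - \frac{3}{4}.
Matching constants: q = 3p - 3q - 1 ⇒ q = - \frac{13}{16}.
General: u(n) = A·(-3)^n - \frac{3 n}{4} - \frac{13}{16}.
Apply u(0) = 8: A - \frac{13}{16} = 8 ⇒ A = \frac{141}{16}.
So u(n) = \frac{141 \left(-3\right)^{n}}{16} - \frac{3 n}{4} - \frac{13}{16}.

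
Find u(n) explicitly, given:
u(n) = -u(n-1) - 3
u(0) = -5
First-order linear non-homogeneous.
Homogeneous solution: u_h(n) = A·(-1)^n.
Try constant particular solution u_p = K: K = -K - 3 ⇒ K = - \frac{3}{2}.
General: u(n) = A·(-1)^n - \frac{3}{2}.
Apply u(0) = -5: A - \frac{3}{2} = -5 ⇒ A = - \frac{7}{2}.
So u(n) = - \frac{7 \left(-1\right)^{n}}{2} - \frac{3}{2}.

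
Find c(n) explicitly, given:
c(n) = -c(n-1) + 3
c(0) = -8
First-order linear non-homogeneous.
Homogeneous solution: c_h(n) = A·(-1)^n.
Try constant particular solution c_p = K: K = -K + 3 ⇒ K = \frac{3}{2}.
General: c(n) = A·(-1)^n + \frac{3}{2}.
Apply c(0) = -8: A + \frac{3}{2} = -8 ⇒ A = - \frac{19}{2}.
So c(n) = \frac{3}{2} - \frac{19 \left(-1\right)^{n}}{2}.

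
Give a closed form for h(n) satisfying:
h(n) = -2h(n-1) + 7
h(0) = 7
First-order linear non-homogeneous.
Homogeneous solution: h_h(n) = A·(-2)^n.
Try constant particular solution h_p = K: K = -2K + 7 ⇒ K = \frac{7}{3}.
General: h(n) = A·(-2)^n + \frac{7}{3}.
Apply h(0) = 7: A + \frac{7}{3} = 7 ⇒ A = \frac{14}{3}.
So h(n) = \frac{14 \left(-2\right)^{n}}{3} + \frac{7}{3}.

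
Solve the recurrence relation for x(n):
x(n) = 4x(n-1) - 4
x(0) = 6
First-order linear non-homogeneous.
Homogeneous solution: x_h(n) = A·(4)^n.
Try constant particular solution x_p = K: K = 4K - 4 ⇒ K = \frac{4}{3}.
General: x(n) = A·(4)^n + \frac{4}{3}.
Apply x(0) = 6: A + \frac{4}{3} = 6 ⇒ A = \frac{14}{3}.
So x(n) = \frac{14 \cdot 4^{n}}{3} + \frac{4}{3}.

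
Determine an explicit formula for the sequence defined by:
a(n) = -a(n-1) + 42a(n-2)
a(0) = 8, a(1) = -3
Characteristic equation: x² + x - 42 = 0, which factors as (x - (-7))(x - (6)) = 0.
Roots r₁ = -7, r₂ = 6 (distinct).
General solution: a(n) = A·(-7)^n + B·(6)^n.
From a(0) = 8: A + B = 8.
From a(1) = -3: -7A + 6B = -3.
Solving: A = \frac{51}{13}, B = \frac{53}{13}.
So a(n) = \frac{51 \left(-7\right)^{n}}{13} + \frac{53 \cdot 6^{n}}{13}.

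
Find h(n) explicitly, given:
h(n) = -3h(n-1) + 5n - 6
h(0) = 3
First-order linear with linear forcing.
Homogeneous solution: h_h(n) = A·(-3)^n.
Try particular h_p(n) = pn + q. Substituting:
  pn + q = -3(p(n-1) + q) + 5n - 6.
Matching the n-coefficient: p = -3p + 5 ⇒ p = \frac{5}{4}.
Matching constants: q = 3p - 3q - 6 ⇒ q = - \frac{9}{16}.
General: h(n) = A·(-3)^n + \frac{5 n}{4} - \frac{9}{16}.
Apply h(0) = 3: A - \frac{9}{16} = 3 ⇒ A = \frac{57}{16}.
So h(n) = \frac{57 \left(-3\right)^{n}}{16} + \frac{5 n}{4} - \frac{9}{16}.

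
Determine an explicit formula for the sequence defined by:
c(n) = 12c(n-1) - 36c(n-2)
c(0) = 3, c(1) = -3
Characteristic equation: x² - 12x + 36 = 0, which is (x - (6))².
Repeated root r = 6.
General solution: c(n) = (A + Bn)·(6)^n.
From c(0) = 3: A = 3.
From c(1) = -3: (A + B)·(6) = -3 ⇒ B = - \frac{7}{2}.
So c(n) = \left(3 - \frac{7 n}{2}\right) \cdot (6)^n.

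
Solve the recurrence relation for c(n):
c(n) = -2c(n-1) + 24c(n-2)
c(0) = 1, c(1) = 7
Characteristic equation: x² + 2x - 24 = 0, which factors as (x - (-6))(x - (4)) = 0.
Roots r₁ = -6, r₂ = 4 (distinct).
General solution: c(n) = A·(-6)^n + B·(4)^n.
From c(0) = 1: A + B = 1.
From c(1) = 7: -6A + 4B = 7.
Solving: A = - \frac{3}{10}, B = \frac{13}{10}.
So c(n) = - \frac{3 \left(-6\right)^{n}}{10} + \frac{13 \cdot 4^{n}}{10}.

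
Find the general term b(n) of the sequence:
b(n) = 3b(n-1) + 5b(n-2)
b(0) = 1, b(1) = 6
Characteristic equation: x² - 3x - 5 = 0.
Discriminant Δ = (3)² + 4·(5) = 29.
Roots r₁,₂ = (3 ± √29)/2, so r₁ = \frac{3}{2} + \frac{\sqrt{29}}{2}, r₂ = \frac{3}{2} - \frac{\sqrt{29}}{2}.
General solution: b(n) = A·r₁^n + B·r₂^n.
From the initial conditions, A + B = 1 and r₁A + r₂B = 6.
Since r₁ - r₂ = √29: A = (6 - (1)r₂)/√29 = \frac{1}{2} + \frac{9 \sqrt{29}}{58}, and B = 1 - A = \frac{1}{2} - \frac{9 \sqrt{29}}{58}.
So b(n) = \left(\frac{1}{2} + \frac{9 \sqrt{29}}{58}\right)\left(\frac{3}{2} + \frac{\sqrt{29}}{2}\right)^n + \left(\frac{1}{2} - \frac{9 \sqrt{29}}{58}\right)\left(\frac{3}{2} - \frac{\sqrt{29}}{2}\right)^n.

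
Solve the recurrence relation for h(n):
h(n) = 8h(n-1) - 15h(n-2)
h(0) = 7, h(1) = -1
Characteristic equation: x² - 8x + 15 = 0, which factors as (x - (5))(x - (3)) = 0.
Roots r₁ = 5, r₂ = 3 (distinct).
General solution: h(n) = A·(5)^n + B·(3)^n.
From h(0) = 7: A + B = 7.
From h(1) = -1: 5A + 3B = -1.
Solving: A = -11, B = 18.
So h(n) = 18 \cdot 3^{n} - 11 \cdot 5^{n}.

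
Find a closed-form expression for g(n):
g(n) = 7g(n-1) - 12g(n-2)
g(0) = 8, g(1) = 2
Characteristic equation: x² - 7x + 12 = 0, which factors as (x - (4))(x - (3)) = 0.
Roots r₁ = 4, r₂ = 3 (distinct).
General solution: g(n) = A·(4)^n + B·(3)^n.
From g(0) = 8: A + B = 8.
From g(1) = 2: 4A + 3B = 2.
Solving: A = -22, B = 30.
So g(n) = 30 \cdot 3^{n} - 22 \cdot 4^{n}.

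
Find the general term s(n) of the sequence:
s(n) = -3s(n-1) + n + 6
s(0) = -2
First-order linear with linear forcing.
Homogeneous solution: s_h(n) = A·(-3)^n.
Try particular s_p(n) = pn + q. Substituting:
  pn + q = -3(p(n-1) + q) + n + 6.
Matching the n-coefficient: p = -3p + 1 ⇒ p = \frac{1}{4}.
Matching constants: q = 3p - 3q + 6 ⇒ q = \frac{27}{16}.
General: s(n) = A·(-3)^n + \frac{n}{4} + \frac{27}{16}.
Apply s(0) = -2: A + \frac{27}{16} = -2 ⇒ A = - \frac{59}{16}.
So s(n) = - \frac{59 \left(-3\right)^{n}}{16} + \frac{n}{4} + \frac{27}{16}.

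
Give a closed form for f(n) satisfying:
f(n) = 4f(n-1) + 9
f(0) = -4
First-order linear non-homogeneous.
Homogeneous solution: f_h(n) = A·(4)^n.
Try constant particular solution f_p = K: K = 4K + 9 ⇒ K = -3.
General: f(n) = A·(4)^n - 3.
Apply f(0) = -4: A - 3 = -4 ⇒ A = -1.
So f(n) = - 4^{n} - 3.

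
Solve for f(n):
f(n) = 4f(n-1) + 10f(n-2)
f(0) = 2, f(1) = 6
Characteristic equation: x² - 4x - 10 = 0.
Discriminant Δ = (4)² + 4·(10) = 56.
Roots r₁,₂ = (4 ± √56)/2, so r₁ = 2 + \sqrt{14}, r₂ = 2 - \sqrt{14}.
General solution: f(n) = A·r₁^n + B·r₂^n.
From the initial conditions, A + B = 2 and r₁A + r₂B = 6.
Since r₁ - r₂ = √56: A = (6 - (2)r₂)/√56 = \frac{\sqrt{14}}{14} + 1, and B = 2 - A = 1 - \frac{\sqrt{14}}{14}.
So f(n) = \left(\frac{\sqrt{14}}{14} + 1\right)\left(2 + \sqrt{14}\right)^n + \left(1 - \frac{\sqrt{14}}{14}\right)\left(2 - \sqrt{14}\right)^n.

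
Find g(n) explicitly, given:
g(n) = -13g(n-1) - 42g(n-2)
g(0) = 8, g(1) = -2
Characteristic equation: x² + 13x + 42 = 0, which factors as (x - (-6))(x - (-7)) = 0.
Roots r₁ = -6, r₂ = -7 (distinct).
General solution: g(n) = A·(-6)^n + B·(-7)^n.
From g(0) = 8: A + B = 8.
From g(1) = -2: -6A - 7B = -2.
Solving: A = 54, B = -46.
So g(n) = 54 \left(-6\right)^{n} - 46 \left(-7\right)^{n}.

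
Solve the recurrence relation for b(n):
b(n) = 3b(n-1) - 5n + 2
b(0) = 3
First-order linear with linear forcing.
Homogeneous solution: b_h(n) = A·(3)^n.
Try particular b_p(n) = pn + q. Substituting:
  pn + q = 3(p(n-1) + q) - 5n + 2.
Matching the n-coefficient: p = 3p - 5 ⇒ p = \frac{5}{2}.
Matching constants: q = -3p + 3q + 2 ⇒ q = \frac{11}{4}.
General: b(n) = A·(3)^n + \frac{5 n}{2} + \frac{11}{4}.
Apply b(0) = 3: A + \frac{11}{4} = 3 ⇒ A = \frac{1}{4}.
So b(n) = \frac{3^{n}}{4} + \frac{5 n}{2} + \frac{11}{4}.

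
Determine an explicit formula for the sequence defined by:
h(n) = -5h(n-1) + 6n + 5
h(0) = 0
First-order linear with linear forcing.
Homogeneous solution: h_h(n) = A·(-5)^n.
Try particular h_p(n) = pn + q. Substituting:
  pn + q = -5(p(n-1) + q) + 6n + 5.
Matching the n-coefficient: p = -5p + 6 ⇒ p = 1.
Matching constants: q = 5p - 5q + 5 ⇒ q = \frac{5}{3}.
General: h(n) = A·(-5)^n + n + \frac{5}{3}.
Apply h(0) = 0: A + \frac{5}{3} = 0 ⇒ A = - \frac{5}{3}.
So h(n) = - \frac{5 \left(-5\right)^{n}}{3} + n + \frac{5}{3}.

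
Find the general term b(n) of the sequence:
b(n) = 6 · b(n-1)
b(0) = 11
Pure geometric recurrence with ratio 6.
By induction b(n) = b(0) · (6)^n = 11 \cdot 6^{n}.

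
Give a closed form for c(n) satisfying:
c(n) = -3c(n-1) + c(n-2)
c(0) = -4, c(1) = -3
Characteristic equation: x² + 3x - 1 = 0.
Discriminant Δ = (-3)² + 4·(1) = 13.
Roots r₁,₂ = (-3 ± √13)/2, so r₁ = - \frac{3}{2} + \frac{\sqrt{13}}{2}, r₂ = - \frac{\sqrt{13}}{2} - \frac{3}{2}.
General solution: c(n) = A·r₁^n + B·r₂^n.
From the initial conditions, A + B = -4 and r₁A + r₂B = -3.
Since r₁ - r₂ = √13: A = (-3 - (-4)r₂)/√13 = - \frac{9 \sqrt{13}}{13} - 2, and B = -4 - A = -2 + \frac{9 \sqrt{13}}{13}.
So c(n) = \left(- \frac{9 \sqrt{13}}{13} - 2\right)\left(- \frac{3}{2} + \frac{\sqrt{13}}{2}\right)^n + \left(-2 + \frac{9 \sqrt{13}}{13}\right)\left(- \frac{\sqrt{13}}{2} - \frac{3}{2}\right)^n.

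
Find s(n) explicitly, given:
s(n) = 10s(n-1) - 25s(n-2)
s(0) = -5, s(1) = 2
Characteristic equation: x² - 10x + 25 = 0, which is (x - (5))².
Repeated root r = 5.
General solution: s(n) = (A + Bn)·(5)^n.
From s(0) = -5: A = -5.
From s(1) = 2: (A + B)·(5) = 2 ⇒ B = \frac{27}{5}.
So s(n) = \left(\frac{27 n}{5} - 5\right) \cdot (5)^n.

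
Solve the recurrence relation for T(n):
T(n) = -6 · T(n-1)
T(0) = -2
Pure geometric recurrence with ratio -6.
By induction T(n) = T(0) · (-6)^n = - 2 \left(-6\right)^{n}.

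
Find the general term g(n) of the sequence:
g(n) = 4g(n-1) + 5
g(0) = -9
First-order linear non-homogeneous.
Homogeneous solution: g_h(n) = A·(4)^n.
Try constant particular solution g_p = K: K = 4K + 5 ⇒ K = - \frac{5}{3}.
General: g(n) = A·(4)^n - \frac{5}{3}.
Apply g(0) = -9: A - \frac{5}{3} = -9 ⇒ A = - \frac{22}{3}.
So g(n) = - \frac{22 \cdot 4^{n}}{3} - \frac{5}{3}.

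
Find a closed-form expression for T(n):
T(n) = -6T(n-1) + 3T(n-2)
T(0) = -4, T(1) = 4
Characteristic equation: x² + 6x - 3 = 0.
Discriminant Δ = (-6)² + 4·(3) = 48.
Roots r₁,₂ = (-6 ± √48)/2, so r₁ = -3 + 2 \sqrt{3}, r₂ = - 2 \sqrt{3} - 3.
General solution: T(n) = A·r₁^n + B·r₂^n.
From the initial conditions, A + B = -4 and r₁A + r₂B = 4.
Since r₁ - r₂ = √48: A = (4 - (-4)r₂)/√48 = -2 - \frac{2 \sqrt{3}}{3}, and B = -4 - A = -2 + \frac{2 \sqrt{3}}{3}.
So T(n) = \left(-2 - \frac{2 \sqrt{3}}{3}\right)\left(-3 + 2 \sqrt{3}\right)^n + \left(-2 + \frac{2 \sqrt{3}}{3}\right)\left(- 2 \sqrt{3} - 3\right)^n.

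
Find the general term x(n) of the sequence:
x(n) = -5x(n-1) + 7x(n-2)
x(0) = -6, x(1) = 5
Characteristic equation: x² + 5x - 7 = 0.
Discriminant Δ = (-5)² + 4·(7) = 53.
Roots r₁,₂ = (-5 ± √53)/2, so r₁ = - \frac{5}{2} + \frac{\sqrt{53}}{2}, r₂ = - \frac{\sqrt{53}}{2} - \frac{5}{2}.
General solution: x(n) = A·r₁^n + B·r₂^n.
From the initial conditions, A + B = -6 and r₁A + r₂B = 5.
Since r₁ - r₂ = √53: A = (5 - (-6)r₂)/√53 = -3 - \frac{10 \sqrt{53}}{53}, and B = -6 - A = -3 + \frac{10 \sqrt{53}}{53}.
So x(n) = \left(-3 - \frac{10 \sqrt{53}}{53}\right)\left(- \frac{5}{2} + \frac{\sqrt{53}}{2}\right)^n + \left(-3 + \frac{10 \sqrt{53}}{53}\right)\left(- \frac{\sqrt{53}}{2} - \frac{5}{2}\right)^n.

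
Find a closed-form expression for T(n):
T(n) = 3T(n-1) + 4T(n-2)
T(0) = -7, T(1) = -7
Characteristic equation: x² - 3x - 4 = 0, which factors as (x - (-1))(x - (4)) = 0.
Roots r₁ = -1, r₂ = 4 (distinct).
General solution: T(n) = A·(-1)^n + B·(4)^n.
From T(0) = -7: A + B = -7.
From T(1) = -7: -A + 4B = -7.
Solving: A = - \frac{21}{5}, B = - \frac{14}{5}.
So T(n) = - \frac{21 \left(-1\right)^{n}}{5} - \frac{14 \cdot 4^{n}}{5}.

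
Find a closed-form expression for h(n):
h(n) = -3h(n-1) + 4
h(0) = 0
First-order linear non-homogeneous.
Homogeneous solution: h_h(n) = A·(-3)^n.
Try constant particular solution h_p = K: K = -3K + 4 ⇒ K = 1.
General: h(n) = A·(-3)^n + 1.
Apply h(0) = 0: A + 1 = 0 ⇒ A = -1.
So h(n) = 1 - \left(-3\right)^{n}.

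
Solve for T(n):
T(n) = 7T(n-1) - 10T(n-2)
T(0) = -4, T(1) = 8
Characteristic equation: x² - 7x + 10 = 0, which factors as (x - (5))(x - (2)) = 0.
Roots r₁ = 5, r₂ = 2 (distinct).
General solution: T(n) = A·(5)^n + B·(2)^n.
From T(0) = -4: A + B = -4.
From T(1) = 8: 5A + 2B = 8.
Solving: A = \frac{16}{3}, B = - \frac{28}{3}.
So T(n) = - \frac{28 \cdot 2^{n}}{3} + \frac{16 \cdot 5^{n}}{3}.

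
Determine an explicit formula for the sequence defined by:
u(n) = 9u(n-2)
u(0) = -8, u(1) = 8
Characteristic equation: x² - 9 = 0, which factors as (x - (3))(x - (-3)) = 0.
Roots r₁ = 3, r₂ = -3 (distinct).
General solution: u(n) = A·(3)^n + B·(-3)^n.
From u(0) = -8: A + B = -8.
From u(1) = 8: 3A - 3B = 8.
Solving: A = - \frac{8}{3}, B = - \frac{16}{3}.
So u(n) = - \frac{16 \left(-3\right)^{n}}{3} - \frac{8 \cdot 3^{n}}{3}.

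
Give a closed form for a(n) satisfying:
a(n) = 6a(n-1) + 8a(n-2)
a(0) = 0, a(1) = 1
Characteristic equation: x² - 6x - 8 = 0.
Discriminant Δ = (6)² + 4·(8) = 68.
Roots r₁,₂ = (6 ± √68)/2, so r₁ = 3 + \sqrt{17}, r₂ = 3 - \sqrt{17}.
General solution: a(n) = A·r₁^n + B·r₂^n.
From the initial conditions, A + B = 0 and r₁A + r₂B = 1.
Since r₁ - r₂ = √68: A = (1 - (0)r₂)/√68 = \frac{\sqrt{17}}{34}, and B = 0 - A = - \frac{\sqrt{17}}{34}.
So a(n) = \left(\frac{\sqrt{17}}{34}\right)\left(3 + \sqrt{17}\right)^n + \left(- \frac{\sqrt{17}}{34}\right)\left(3 - \sqrt{17}\right)^n.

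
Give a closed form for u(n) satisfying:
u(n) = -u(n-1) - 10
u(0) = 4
First-order linear non-homogeneous.
Homogeneous solution: u_h(n) = A·(-1)^n.
Try constant particular solution u_p = K: K = -K - 10 ⇒ K = -5.
General: u(n) = A·(-1)^n - 5.
Apply u(0) = 4: A - 5 = 4 ⇒ A = 9.
So u(n) = 9 \left(-1\right)^{n} - 5.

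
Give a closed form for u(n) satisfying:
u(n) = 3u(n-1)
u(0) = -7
This is a homogeneous first-order recurrence with ratio 3.
By induction u(n) = u(0) · (3)^n = - 7 \cdot 3^{n}.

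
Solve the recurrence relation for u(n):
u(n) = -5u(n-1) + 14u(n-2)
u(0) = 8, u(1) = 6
Characteristic equation: x² + 5x - 14 = 0, which factors as (x - (-7))(x - (2)) = 0.
Roots r₁ = -7, r₂ = 2 (distinct).
General solution: u(n) = A·(-7)^n + B·(2)^n.
From u(0) = 8: A + B = 8.
From u(1) = 6: -7A + 2B = 6.
Solving: A = \frac{10}{9}, B = \frac{62}{9}.
So u(n) = \frac{10 \left(-7\right)^{n}}{9} + \frac{62 \cdot 2^{n}}{9}.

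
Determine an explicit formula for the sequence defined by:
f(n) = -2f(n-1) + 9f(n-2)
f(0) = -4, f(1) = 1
Characteristic equation: x² + 2x - 9 = 0.
Discriminant Δ = (-2)² + 4·(9) = 40.
Roots r₁,₂ = (-2 ± √40)/2, so r₁ = -1 + \sqrt{10}, r₂ = - \sqrt{10} - 1.
General solution: f(n) = A·r₁^n + B·r₂^n.
From the initial conditions, A + B = -4 and r₁A + r₂B = 1.
Since r₁ - r₂ = √40: A = (1 - (-4)r₂)/√40 = -2 - \frac{3 \sqrt{10}}{20}, and B = -4 - A = -2 + \frac{3 \sqrt{10}}{20}.
So f(n) = \left(-2 - \frac{3 \sqrt{10}}{20}\right)\left(-1 + \sqrt{10}\right)^n + \left(-2 + \frac{3 \sqrt{10}}{20}\right)\left(- \sqrt{10} - 1\right)^n.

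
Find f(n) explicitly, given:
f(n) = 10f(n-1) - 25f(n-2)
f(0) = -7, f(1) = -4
Characteristic equation: x² - 10x + 25 = 0, which is (x - (5))².
Repeated root r = 5.
General solution: f(n) = (A + Bn)·(5)^n.
From f(0) = -7: A = -7.
From f(1) = -4: (A + B)·(5) = -4 ⇒ B = \frac{31}{5}.
So f(n) = \left(\frac{31 n}{5} - 7\right) \cdot (5)^n.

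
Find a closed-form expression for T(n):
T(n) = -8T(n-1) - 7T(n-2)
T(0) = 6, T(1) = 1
Characteristic equation: x² + 8x + 7 = 0, which factors as (x - (-1))(x - (-7)) = 0.
Roots r₁ = -1, r₂ = -7 (distinct).
General solution: T(n) = A·(-1)^n + B·(-7)^n.
From T(0) = 6: A + B = 6.
From T(1) = 1: -A - 7B = 1.
Solving: A = \frac{43}{6}, B = - \frac{7}{6}.
So T(n) = \frac{43 \left(-1\right)^{n}}{6} - \frac{7 \left(-7\right)^{n}}{6}.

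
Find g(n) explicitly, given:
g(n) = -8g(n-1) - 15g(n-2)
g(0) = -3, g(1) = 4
Characteristic equation: x² + 8x + 15 = 0, which factors as (x - (-3))(x - (-5)) = 0.
Roots r₁ = -3, r₂ = -5 (distinct).
General solution: g(n) = A·(-3)^n + B·(-5)^n.
From g(0) = -3: A + B = -3.
From g(1) = 4: -3A - 5B = 4.
Solving: A = - \frac{11}{2}, B = \frac{5}{2}.
So g(n) = - \frac{11 \left(-3\right)^{n}}{2} + \frac{5 \left(-5\right)^{n}}{2}.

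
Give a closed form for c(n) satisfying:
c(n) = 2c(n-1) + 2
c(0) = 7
First-order linear non-homogeneous.
Homogeneous solution: c_h(n) = A·(2)^n.
Try constant particular solution c_p = K: K = 2K + 2 ⇒ K = -2.
General: c(n) = A·(2)^n - 2.
Apply c(0) = 7: A - 2 = 7 ⇒ A = 9.
So c(n) = 9 \cdot 2^{n} - 2.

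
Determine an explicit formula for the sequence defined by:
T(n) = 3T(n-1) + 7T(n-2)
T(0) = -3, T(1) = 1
Characteristic equation: x² - 3x - 7 = 0.
Discriminant Δ = (3)² + 4·(7) = 37.
Roots r₁,₂ = (3 ± √37)/2, so r₁ = \frac{3}{2} + \frac{\sqrt{37}}{2}, r₂ = \frac{3}{2} - \frac{\sqrt{37}}{2}.
General solution: T(n) = A·r₁^n + B·r₂^n.
From the initial conditions, A + B = -3 and r₁A + r₂B = 1.
Since r₁ - r₂ = √37: A = (1 - (-3)r₂)/√37 = - \frac{3}{2} + \frac{11 \sqrt{37}}{74}, and B = -3 - A = - \frac{3}{2} - \frac{11 \sqrt{37}}{74}.
So T(n) = \left(- \frac{3}{2} + \frac{11 \sqrt{37}}{74}\right)\left(\frac{3}{2} + \frac{\sqrt{37}}{2}\right)^n + \left(- \frac{3}{2} - \frac{11 \sqrt{37}}{74}\right)\left(\frac{3}{2} - \frac{\sqrt{37}}{2}\right)^n.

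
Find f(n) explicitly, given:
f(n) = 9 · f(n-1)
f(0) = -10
Pure geometric recurrence with ratio 9.
By induction f(n) = f(0) · (9)^n = - 10 \cdot 9^{n}.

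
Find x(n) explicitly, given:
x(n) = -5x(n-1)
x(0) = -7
This is a homogeneous first-order recurrence with ratio -5.
By induction x(n) = x(0) · (-5)^n = - 7 \left(-5\right)^{n}.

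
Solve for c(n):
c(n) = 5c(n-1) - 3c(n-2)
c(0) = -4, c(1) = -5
Characteristic equation: x² - 5x + 3 = 0.
Discriminant Δ = (5)² + 4·(-3) = 13.
Roots r₁,₂ = (5 ± √13)/2, so r₁ = \frac{\sqrt{13}}{2} + \frac{5}{2}, r₂ = \frac{5}{2} - \frac{\sqrt{13}}{2}.
General solution: c(n) = A·r₁^n + B·r₂^n.
From the initial conditions, A + B = -4 and r₁A + r₂B = -5.
Since r₁ - r₂ = √13: A = (-5 - (-4)r₂)/√13 = -2 + \frac{5 \sqrt{13}}{13}, and B = -4 - A = -2 - \frac{5 \sqrt{13}}{13}.
So c(n) = \left(-2 + \frac{5 \sqrt{13}}{13}\right)\left(\frac{\sqrt{13}}{2} + \frac{5}{2}\right)^n + \left(-2 - \frac{5 \sqrt{13}}{13}\right)\left(\frac{5}{2} - \frac{\sqrt{13}}{2}\right)^n.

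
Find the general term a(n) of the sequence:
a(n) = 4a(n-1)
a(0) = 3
This is a homogeneous first-order recurrence with ratio 4.
By induction a(n) = a(0) · (4)^n = 3 \cdot 4^{n}.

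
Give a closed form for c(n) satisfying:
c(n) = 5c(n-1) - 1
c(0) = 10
First-order linear non-homogeneous.
Homogeneous solution: c_h(n) = A·(5)^n.
Try constant particular solution c_p = K: K = 5K - 1 ⇒ K = \frac{1}{4}.
General: c(n) = A·(5)^n + \frac{1}{4}.
Apply c(0) = 10: A + \frac{1}{4} = 10 ⇒ A = \frac{39}{4}.
So c(n) = \frac{39 \cdot 5^{n}}{4} + \frac{1}{4}.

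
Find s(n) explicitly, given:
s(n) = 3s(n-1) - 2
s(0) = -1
First-order linear non-homogeneous.
Homogeneous solution: s_h(n) = A·(3)^n.
Try constant particular solution s_p = K: K = 3K - 2 ⇒ K = 1.
General: s(n) = A·(3)^n + 1.
Apply s(0) = -1: A + 1 = -1 ⇒ A = -2.
So s(n) = 1 - 2 \cdot 3^{n}.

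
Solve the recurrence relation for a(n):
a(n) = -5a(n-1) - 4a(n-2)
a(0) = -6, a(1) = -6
Characteristic equation: x² + 5x + 4 = 0, which factors as (x - (-1))(x - (-4)) = 0.
Roots r₁ = -1, r₂ = -4 (distinct).
General solution: a(n) = A·(-1)^n + B·(-4)^n.
From a(0) = -6: A + B = -6.
From a(1) = -6: -A - 4B = -6.
Solving: A = -10, B = 4.
So a(n) = - 10 \left(-1\right)^{n} + 4 \left(-4\right)^{n}.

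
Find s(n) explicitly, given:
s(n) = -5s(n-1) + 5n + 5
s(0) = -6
First-order linear with linear forcing.
Homogeneous solution: s_h(n) = A·(-5)^n.
Try particular s_p(n) = pn + q. Substituting:
  pn + q = -5(p(n-1) + q) + 5n + 5.
Matching the n-coefficient: p = -5p + 5 ⇒ p = \frac{5}{6}.
Matching constants: q = 5p - 5q + 5 ⇒ q = \frac{55}{36}.
General: s(n) = A·(-5)^n + \frac{5 n}{6} + \frac{55}{36}.
Apply s(0) = -6: A + \frac{55}{36} = -6 ⇒ A = - \frac{271}{36}.
So s(n) = - \frac{271 \left(-5\right)^{n}}{36} + \frac{5 n}{6} + \frac{55}{36}.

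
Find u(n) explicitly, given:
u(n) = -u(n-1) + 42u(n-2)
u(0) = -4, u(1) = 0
Characteristic equation: x² + x - 42 = 0, which factors as (x - (6))(x - (-7)) = 0.
Roots r₁ = 6, r₂ = -7 (distinct).
General solution: u(n) = A·(6)^n + B·(-7)^n.
From u(0) = -4: A + B = -4.
From u(1) = 0: 6A - 7B = 0.
Solving: A = - \frac{28}{13}, B = - \frac{24}{13}.
So u(n) = - \frac{24 \left(-7\right)^{n}}{13} - \frac{28 \cdot 6^{n}}{13}.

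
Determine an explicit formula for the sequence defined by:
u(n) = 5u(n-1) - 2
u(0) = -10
First-order linear non-homogeneous.
Homogeneous solution: u_h(n) = A·(5)^n.
Try constant particular solution u_p = K: K = 5K - 2 ⇒ K = \frac{1}{2}.
General: u(n) = A·(5)^n + \frac{1}{2}.
Apply u(0) = -10: A + \frac{1}{2} = -10 ⇒ A = - \frac{21}{2}.
So u(n) = \frac{1}{2} - \frac{21 \cdot 5^{n}}{2}.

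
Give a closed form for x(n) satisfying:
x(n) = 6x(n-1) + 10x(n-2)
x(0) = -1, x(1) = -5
Characteristic equation: x² - 6x - 10 = 0.
Discriminant Δ = (6)² + 4·(10) = 76.
Roots r₁,₂ = (6 ± √76)/2, so r₁ = 3 + \sqrt{19}, r₂ = 3 - \sqrt{19}.
General solution: x(n) = A·r₁^n + B·r₂^n.
From the initial conditions, A + B = -1 and r₁A + r₂B = -5.
Since r₁ - r₂ = √76: A = (-5 - (-1)r₂)/√76 = - \frac{1}{2} - \frac{\sqrt{19}}{19}, and B = -1 - A = - \frac{1}{2} + \frac{\sqrt{19}}{19}.
So x(n) = \left(- \frac{1}{2} - \frac{\sqrt{19}}{19}\right)\left(3 + \sqrt{19}\right)^n + \left(- \frac{1}{2} + \frac{\sqrt{19}}{19}\right)\left(3 - \sqrt{19}\right)^n.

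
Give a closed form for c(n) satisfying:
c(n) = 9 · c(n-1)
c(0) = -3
Pure geometric recurrence with ratio 9.
By induction c(n) = c(0) · (9)^n = - 3 \cdot 9^{n}.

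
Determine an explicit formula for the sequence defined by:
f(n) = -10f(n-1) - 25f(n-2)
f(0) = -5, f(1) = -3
Characteristic equation: x² + 10x + 25 = 0, which is (x - (-5))².
Repeated root r = -5.
General solution: f(n) = (A + Bn)·(-5)^n.
From f(0) = -5: A = -5.
From f(1) = -3: (A + B)·(-5) = -3 ⇒ B = \frac{28}{5}.
So f(n) = \left(\frac{28 n}{5} - 5\right) \cdot (-5)^n.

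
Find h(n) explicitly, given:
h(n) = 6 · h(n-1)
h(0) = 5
Pure geometric recurrence with ratio 6.
By induction h(n) = h(0) · (6)^n = 5 \cdot 6^{n}.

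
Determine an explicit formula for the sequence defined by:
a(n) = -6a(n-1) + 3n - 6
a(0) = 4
First-order linear with linear forcing.
Homogeneous solution: a_h(n) = A·(-6)^n.
Try particular a_p(n) = pn + q. Substituting:
  pn + q = -6(p(n-1) + q) + 3n - 6.
Matching the n-coefficient: p = -6p + 3 ⇒ p = \frac{3}{7}.
Matching constants: q = 6p - 6q - 6 ⇒ q = - \frac{24}{49}.
General: a(n) = A·(-6)^n + \frac{3 n}{7} - \frac{24}{49}.
Apply a(0) = 4: A - \frac{24}{49} = 4 ⇒ A = \frac{220}{49}.
So a(n) = \frac{220 \left(-6\right)^{n}}{49} + \frac{3 n}{7} - \frac{24}{49}.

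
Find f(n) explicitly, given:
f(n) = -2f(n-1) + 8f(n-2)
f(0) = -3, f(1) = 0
Characteristic equation: x² + 2x - 8 = 0, which factors as (x - (-4))(x - (2)) = 0.
Roots r₁ = -4, r₂ = 2 (distinct).
General solution: f(n) = A·(-4)^n + B·(2)^n.
From f(0) = -3: A + B = -3.
From f(1) = 0: -4A + 2B = 0.
Solving: A = -1, B = -2.
So f(n) = - \left(-4\right)^{n} - 2 \cdot 2^{n}.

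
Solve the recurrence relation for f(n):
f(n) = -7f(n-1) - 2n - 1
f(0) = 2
First-order linear with linear forcing.
Homogeneous solution: f_h(n) = A·(-7)^n.
Try particular f_p(n) = pn + q. Substituting:
  pn + q = -7(p(n-1) + q) - 2n - 1.
Matching the n-coefficient: p = -7p - 2 ⇒ p = - \frac{1}{4}.
Matching constants: q = 7p - 7q - 1 ⇒ q = - \frac{11}{32}.
General: f(n) = A·(-7)^n - \frac{n}{4} - \frac{11}{32}.
Apply f(0) = 2: A - \frac{11}{32} = 2 ⇒ A = \frac{75}{32}.
So f(n) = \frac{75 \left(-7\right)^{n}}{32} - \frac{n}{4} - \frac{11}{32}.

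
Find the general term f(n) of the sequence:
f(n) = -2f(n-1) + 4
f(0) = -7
First-order linear non-homogeneous.
Homogeneous solution: f_h(n) = A·(-2)^n.
Try constant particular solution f_p = K: K = -2K + 4 ⇒ K = \frac{4}{3}.
General: f(n) = A·(-2)^n + \frac{4}{3}.
Apply f(0) = -7: A + \frac{4}{3} = -7 ⇒ A = - \frac{25}{3}.
So f(n) = \frac{4}{3} - \frac{25 \left(-2\right)^{n}}{3}.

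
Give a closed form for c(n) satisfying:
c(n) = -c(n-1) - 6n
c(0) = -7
First-order linear with linear forcing.
Homogeneous solution: c_h(n) = A·(-1)^n.
Try particular c_p(n) = pn + q. Substituting:
  pn + q = -(p(n-1) + q) - 6n.
Matching the n-coefficient: p = -p - 6 ⇒ p = -3.
Matching constants: q = p - q ⇒ q = - \frac{3}{2}.
General: c(n) = A·(-1)^n - 3 n - \frac{3}{2}.
Apply c(0) = -7: A - \frac{3}{2} = -7 ⇒ A = - \frac{11}{2}.
So c(n) = - \frac{11 \left(-1\right)^{n}}{2} - 3 n - \frac{3}{2}.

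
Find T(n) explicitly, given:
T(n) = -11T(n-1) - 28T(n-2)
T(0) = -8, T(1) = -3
Characteristic equation: x² + 11x + 28 = 0, which factors as (x - (-7))(x - (-4)) = 0.
Roots r₁ = -7, r₂ = -4 (distinct).
General solution: T(n) = A·(-7)^n + B·(-4)^n.
From T(0) = -8: A + B = -8.
From T(1) = -3: -7A - 4B = -3.
Solving: A = \frac{35}{3}, B = - \frac{59}{3}.
So T(n) = - \frac{59 \left(-4\right)^{n}}{3} + \frac{35 \left(-7\right)^{n}}{3}.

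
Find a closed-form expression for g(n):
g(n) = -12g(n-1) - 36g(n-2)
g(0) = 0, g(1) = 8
Characteristic equation: x² + 12x + 36 = 0, which is (x - (-6))².
Repeated root r = -6.
General solution: g(n) = (A + Bn)·(-6)^n.
From g(0) = 0: A = 0.
From g(1) = 8: (A + B)·(-6) = 8 ⇒ B = - \frac{4}{3}.
So g(n) = \left(- \frac{4 n}{3}\right) \cdot (-6)^n.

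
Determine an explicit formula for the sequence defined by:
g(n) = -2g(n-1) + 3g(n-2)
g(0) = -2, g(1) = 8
Characteristic equation: x² + 2x - 3 = 0, which factors as (x - (1))(x - (-3)) = 0.
Roots r₁ = 1, r₂ = -3 (distinct).
General solution: g(n) = A·(1)^n + B·(-3)^n.
From g(0) = -2: A + B = -2.
From g(1) = 8: A - 3B = 8.
Solving: A = \frac{1}{2}, B = - \frac{5}{2}.
So g(n) = \frac{1}{2} - \frac{5 \left(-3\right)^{n}}{2}.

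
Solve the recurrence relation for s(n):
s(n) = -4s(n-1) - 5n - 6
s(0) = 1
First-order linear with linear forcing.
Homogeneous solution: s_h(n) = A·(-4)^n.
Try particular s_p(n) = pn + q. Substituting:
  pn + q = -4(p(n-1) + q) - 5n - 6.
Matching the n-coefficient: p = -4p - 5 ⇒ p = -1.
Matching constants: q = 4p - 4q - 6 ⇒ q = -2.
General: s(n) = A·(-4)^n - n - 2.
Apply s(0) = 1: A - 2 = 1 ⇒ A = 3.
So s(n) = 3 \left(-4\right)^{n} - n - 2.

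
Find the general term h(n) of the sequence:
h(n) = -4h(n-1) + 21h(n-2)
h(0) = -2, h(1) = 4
Characteristic equation: x² + 4x - 21 = 0, which factors as (x - (-7))(x - (3)) = 0.
Roots r₁ = -7, r₂ = 3 (distinct).
General solution: h(n) = A·(-7)^n + B·(3)^n.
From h(0) = -2: A + B = -2.
From h(1) = 4: -7A + 3B = 4.
Solving: A = -1, B = -1.
So h(n) = - \left(-7\right)^{n} - 3^{n}.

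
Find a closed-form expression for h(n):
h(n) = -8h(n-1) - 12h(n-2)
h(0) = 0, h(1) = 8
Characteristic equation: x² + 8x + 12 = 0, which factors as (x - (-2))(x - (-6)) = 0.
Roots r₁ = -2, r₂ = -6 (distinct).
General solution: h(n) = A·(-2)^n + B·(-6)^n.
From h(0) = 0: A + B = 0.
From h(1) = 8: -2A - 6B = 8.
Solving: A = 2, B = -2.
So h(n) = 2 \left(-2\right)^{n} - 2 \left(-6\right)^{n}.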